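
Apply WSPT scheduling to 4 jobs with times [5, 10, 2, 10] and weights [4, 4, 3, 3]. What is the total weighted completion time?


Compute p/w ratios and sort ascending (WSPT): [(2, 3), (5, 4), (10, 4), (10, 3)]
Compute weighted completion times:
  Job (p=2,w=3): C=2, w*C=3*2=6
  Job (p=5,w=4): C=7, w*C=4*7=28
  Job (p=10,w=4): C=17, w*C=4*17=68
  Job (p=10,w=3): C=27, w*C=3*27=81
Total weighted completion time = 183

183


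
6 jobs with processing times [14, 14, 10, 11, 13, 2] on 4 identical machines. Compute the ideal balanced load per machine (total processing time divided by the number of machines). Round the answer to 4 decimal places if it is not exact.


Total processing time = 14 + 14 + 10 + 11 + 13 + 2 = 64
Number of machines = 4
Ideal balanced load = 64 / 4 = 16.0

16.0


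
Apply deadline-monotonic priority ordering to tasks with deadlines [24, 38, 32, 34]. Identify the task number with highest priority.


Sort tasks by relative deadline (ascending):
  Task 1: deadline = 24
  Task 3: deadline = 32
  Task 4: deadline = 34
  Task 2: deadline = 38
Priority order (highest first): [1, 3, 4, 2]
Highest priority task = 1

1


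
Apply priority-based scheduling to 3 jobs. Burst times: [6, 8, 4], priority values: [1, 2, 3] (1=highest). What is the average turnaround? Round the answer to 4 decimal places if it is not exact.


Sort by priority (ascending = highest first):
Order: [(1, 6), (2, 8), (3, 4)]
Completion times:
  Priority 1, burst=6, C=6
  Priority 2, burst=8, C=14
  Priority 3, burst=4, C=18
Average turnaround = 38/3 = 12.6667

12.6667


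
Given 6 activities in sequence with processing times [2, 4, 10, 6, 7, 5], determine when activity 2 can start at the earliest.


Activity 2 starts after activities 1 through 1 complete.
Predecessor durations: [2]
ES = 2 = 2

2


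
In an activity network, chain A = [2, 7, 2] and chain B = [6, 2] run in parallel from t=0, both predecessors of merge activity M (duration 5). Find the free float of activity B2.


ES(B2) = sum of predecessors on chain B = 6
EF(B2) = ES + duration = 6 + 2 = 8
Successor of B2 is M. ES(M) = max(sum(A), sum(B)) = max(11, 8) = 11
Free float = ES(successor) - EF(current) = 11 - 8 = 3

3


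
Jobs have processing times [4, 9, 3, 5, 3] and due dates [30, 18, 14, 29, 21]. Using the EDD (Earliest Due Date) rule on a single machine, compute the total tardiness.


Sort by due date (EDD order): [(3, 14), (9, 18), (3, 21), (5, 29), (4, 30)]
Compute completion times and tardiness:
  Job 1: p=3, d=14, C=3, tardiness=max(0,3-14)=0
  Job 2: p=9, d=18, C=12, tardiness=max(0,12-18)=0
  Job 3: p=3, d=21, C=15, tardiness=max(0,15-21)=0
  Job 4: p=5, d=29, C=20, tardiness=max(0,20-29)=0
  Job 5: p=4, d=30, C=24, tardiness=max(0,24-30)=0
Total tardiness = 0

0


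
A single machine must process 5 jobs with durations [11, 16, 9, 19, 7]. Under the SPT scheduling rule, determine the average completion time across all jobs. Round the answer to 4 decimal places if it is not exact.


Sort jobs by processing time (SPT order): [7, 9, 11, 16, 19]
Compute completion times sequentially:
  Job 1: processing = 7, completes at 7
  Job 2: processing = 9, completes at 16
  Job 3: processing = 11, completes at 27
  Job 4: processing = 16, completes at 43
  Job 5: processing = 19, completes at 62
Sum of completion times = 155
Average completion time = 155/5 = 31.0

31.0


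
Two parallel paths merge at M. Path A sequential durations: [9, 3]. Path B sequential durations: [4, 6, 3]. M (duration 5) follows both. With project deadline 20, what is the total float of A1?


Forward pass: ES(A1) = sum of predecessors on chain A = 0
EF = ES + duration = 0 + 9 = 9
Backward pass: LF(M) = deadline = 20; LS(M) = 20 - 5 = 15
LF(A1) = LS(M) - sum(successors on chain A) = 15 - 3 = 12
LS = LF - duration = 12 - 9 = 3
Total float = LS - ES = 3 - 0 = 3

3


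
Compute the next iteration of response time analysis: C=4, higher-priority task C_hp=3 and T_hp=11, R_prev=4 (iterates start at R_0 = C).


R_next = C + ceil(R_prev / T_hp) * C_hp
ceil(4 / 11) = ceil(0.3636) = 1
Interference = 1 * 3 = 3
R_next = 4 + 3 = 7

7


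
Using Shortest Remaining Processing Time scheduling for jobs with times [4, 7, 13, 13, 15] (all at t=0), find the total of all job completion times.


Since all jobs arrive at t=0, SRPT equals SPT ordering.
SPT order: [4, 7, 13, 13, 15]
Completion times:
  Job 1: p=4, C=4
  Job 2: p=7, C=11
  Job 3: p=13, C=24
  Job 4: p=13, C=37
  Job 5: p=15, C=52
Total completion time = 4 + 11 + 24 + 37 + 52 = 128

128


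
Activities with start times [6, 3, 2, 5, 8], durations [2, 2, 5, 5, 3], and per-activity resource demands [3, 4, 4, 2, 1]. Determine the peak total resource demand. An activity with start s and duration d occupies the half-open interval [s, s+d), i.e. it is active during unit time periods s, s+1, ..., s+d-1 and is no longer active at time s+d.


Each activity i is active on [start_i, start_i + duration_i).
Compute total resource usage per time slot:
  t=0: active resources = [], total = 0
  t=1: active resources = [], total = 0
  t=2: active resources = [4], total = 4
  t=3: active resources = [4, 4], total = 8
  t=4: active resources = [4, 4], total = 8
  t=5: active resources = [4, 2], total = 6
  t=6: active resources = [3, 4, 2], total = 9
  t=7: active resources = [3, 2], total = 5
  t=8: active resources = [2, 1], total = 3
  t=9: active resources = [2, 1], total = 3
  t=10: active resources = [1], total = 1
Peak resource demand = 9

9


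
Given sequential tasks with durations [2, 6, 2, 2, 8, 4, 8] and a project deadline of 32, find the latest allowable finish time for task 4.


LF(activity 4) = deadline - sum of successor durations
Successors: activities 5 through 7 with durations [8, 4, 8]
Sum of successor durations = 20
LF = 32 - 20 = 12

12


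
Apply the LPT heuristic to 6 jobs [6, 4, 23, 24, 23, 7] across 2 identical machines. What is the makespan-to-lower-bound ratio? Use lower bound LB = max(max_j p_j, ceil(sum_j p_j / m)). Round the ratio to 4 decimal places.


LPT order: [24, 23, 23, 7, 6, 4]
Machine loads after assignment: [41, 46]
LPT makespan = 46
Lower bound = max(max_job, ceil(total/2)) = max(24, 44) = 44
Ratio = 46 / 44 = 1.0455

1.0455


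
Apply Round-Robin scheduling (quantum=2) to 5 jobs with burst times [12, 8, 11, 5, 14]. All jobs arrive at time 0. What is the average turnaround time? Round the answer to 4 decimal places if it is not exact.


Time quantum = 2
Execution trace:
  J1 runs 2 units, time = 2
  J2 runs 2 units, time = 4
  J3 runs 2 units, time = 6
  J4 runs 2 units, time = 8
  J5 runs 2 units, time = 10
  J1 runs 2 units, time = 12
  J2 runs 2 units, time = 14
  J3 runs 2 units, time = 16
  J4 runs 2 units, time = 18
  J5 runs 2 units, time = 20
  J1 runs 2 units, time = 22
  J2 runs 2 units, time = 24
  J3 runs 2 units, time = 26
  J4 runs 1 units, time = 27
  J5 runs 2 units, time = 29
  J1 runs 2 units, time = 31
  J2 runs 2 units, time = 33
  J3 runs 2 units, time = 35
  J5 runs 2 units, time = 37
  J1 runs 2 units, time = 39
  J3 runs 2 units, time = 41
  J5 runs 2 units, time = 43
  J1 runs 2 units, time = 45
  J3 runs 1 units, time = 46
  J5 runs 2 units, time = 48
  J5 runs 2 units, time = 50
Finish times: [45, 33, 46, 27, 50]
Average turnaround = 201/5 = 40.2

40.2


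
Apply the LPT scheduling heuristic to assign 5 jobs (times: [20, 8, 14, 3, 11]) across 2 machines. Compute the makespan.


Sort jobs in decreasing order (LPT): [20, 14, 11, 8, 3]
Assign each job to the least loaded machine:
  Machine 1: jobs [20, 8], load = 28
  Machine 2: jobs [14, 11, 3], load = 28
Makespan = max load = 28

28


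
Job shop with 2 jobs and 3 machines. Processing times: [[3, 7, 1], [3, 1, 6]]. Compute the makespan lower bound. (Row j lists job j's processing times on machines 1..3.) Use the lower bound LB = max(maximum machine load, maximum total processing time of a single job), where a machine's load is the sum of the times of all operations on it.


Machine loads:
  Machine 1: 3 + 3 = 6
  Machine 2: 7 + 1 = 8
  Machine 3: 1 + 6 = 7
Max machine load = 8
Job totals:
  Job 1: 11
  Job 2: 10
Max job total = 11
Lower bound = max(8, 11) = 11

11


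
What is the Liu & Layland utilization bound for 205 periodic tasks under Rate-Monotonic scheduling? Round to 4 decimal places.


Compute 2^(1/205) = 1.0033869285
Subtract 1: 1.0033869285 - 1 = 0.0033869285
Multiply by n: 205 * 0.0033869285 = 0.6943203425
Round to 4 dp: 0.6943

0.6943


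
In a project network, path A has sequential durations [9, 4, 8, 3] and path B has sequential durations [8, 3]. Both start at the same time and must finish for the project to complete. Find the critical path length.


Path A total = 9 + 4 + 8 + 3 = 24
Path B total = 8 + 3 = 11
Critical path = longest path = max(24, 11) = 24

24


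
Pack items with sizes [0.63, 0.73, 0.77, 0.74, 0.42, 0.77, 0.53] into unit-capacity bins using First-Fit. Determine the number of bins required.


Place items sequentially using First-Fit:
  Item 0.63 -> new Bin 1
  Item 0.73 -> new Bin 2
  Item 0.77 -> new Bin 3
  Item 0.74 -> new Bin 4
  Item 0.42 -> new Bin 5
  Item 0.77 -> new Bin 6
  Item 0.53 -> Bin 5 (now 0.95)
Total bins used = 6

6


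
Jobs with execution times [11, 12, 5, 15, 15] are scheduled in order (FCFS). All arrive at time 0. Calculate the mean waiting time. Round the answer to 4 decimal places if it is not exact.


FCFS order (as given): [11, 12, 5, 15, 15]
Waiting times:
  Job 1: wait = 0
  Job 2: wait = 11
  Job 3: wait = 23
  Job 4: wait = 28
  Job 5: wait = 43
Sum of waiting times = 105
Average waiting time = 105/5 = 21.0

21.0


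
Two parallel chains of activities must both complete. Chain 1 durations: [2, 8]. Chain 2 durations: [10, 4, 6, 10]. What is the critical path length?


Path A total = 2 + 8 = 10
Path B total = 10 + 4 + 6 + 10 = 30
Critical path = longest path = max(10, 30) = 30

30


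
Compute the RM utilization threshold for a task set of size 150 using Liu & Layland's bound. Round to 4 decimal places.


Compute 2^(1/150) = 1.0046316744
Subtract 1: 1.0046316744 - 1 = 0.0046316744
Multiply by n: 150 * 0.0046316744 = 0.6947511600
Round to 4 dp: 0.6948

0.6948


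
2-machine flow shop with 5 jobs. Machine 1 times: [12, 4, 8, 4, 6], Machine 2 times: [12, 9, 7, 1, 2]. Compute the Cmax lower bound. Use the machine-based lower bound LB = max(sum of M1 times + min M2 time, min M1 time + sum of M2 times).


LB1 = sum(M1 times) + min(M2 times) = 34 + 1 = 35
LB2 = min(M1 times) + sum(M2 times) = 4 + 31 = 35
Lower bound = max(LB1, LB2) = max(35, 35) = 35

35


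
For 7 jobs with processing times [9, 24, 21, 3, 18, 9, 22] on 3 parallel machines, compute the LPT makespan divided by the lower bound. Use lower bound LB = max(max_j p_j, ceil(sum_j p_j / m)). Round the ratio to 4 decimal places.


LPT order: [24, 22, 21, 18, 9, 9, 3]
Machine loads after assignment: [33, 34, 39]
LPT makespan = 39
Lower bound = max(max_job, ceil(total/3)) = max(24, 36) = 36
Ratio = 39 / 36 = 1.0833

1.0833


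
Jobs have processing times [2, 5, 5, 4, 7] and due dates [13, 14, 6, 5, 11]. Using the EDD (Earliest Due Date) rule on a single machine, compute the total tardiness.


Sort by due date (EDD order): [(4, 5), (5, 6), (7, 11), (2, 13), (5, 14)]
Compute completion times and tardiness:
  Job 1: p=4, d=5, C=4, tardiness=max(0,4-5)=0
  Job 2: p=5, d=6, C=9, tardiness=max(0,9-6)=3
  Job 3: p=7, d=11, C=16, tardiness=max(0,16-11)=5
  Job 4: p=2, d=13, C=18, tardiness=max(0,18-13)=5
  Job 5: p=5, d=14, C=23, tardiness=max(0,23-14)=9
Total tardiness = 22

22


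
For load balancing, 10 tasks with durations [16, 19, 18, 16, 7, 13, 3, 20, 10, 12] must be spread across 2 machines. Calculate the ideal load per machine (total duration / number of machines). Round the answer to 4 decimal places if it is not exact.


Total processing time = 16 + 19 + 18 + 16 + 7 + 13 + 3 + 20 + 10 + 12 = 134
Number of machines = 2
Ideal balanced load = 134 / 2 = 67.0

67.0


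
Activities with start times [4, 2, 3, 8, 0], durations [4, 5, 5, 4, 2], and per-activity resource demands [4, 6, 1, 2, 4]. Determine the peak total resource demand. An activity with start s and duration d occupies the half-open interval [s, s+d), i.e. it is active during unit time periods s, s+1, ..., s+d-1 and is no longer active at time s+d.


Each activity i is active on [start_i, start_i + duration_i).
Compute total resource usage per time slot:
  t=0: active resources = [4], total = 4
  t=1: active resources = [4], total = 4
  t=2: active resources = [6], total = 6
  t=3: active resources = [6, 1], total = 7
  t=4: active resources = [4, 6, 1], total = 11
  t=5: active resources = [4, 6, 1], total = 11
  t=6: active resources = [4, 6, 1], total = 11
  t=7: active resources = [4, 1], total = 5
  t=8: active resources = [2], total = 2
  t=9: active resources = [2], total = 2
  t=10: active resources = [2], total = 2
  t=11: active resources = [2], total = 2
Peak resource demand = 11

11


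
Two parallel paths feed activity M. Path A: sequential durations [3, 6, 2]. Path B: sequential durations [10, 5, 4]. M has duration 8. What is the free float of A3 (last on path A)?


ES(A3) = sum of predecessors on chain A = 9
EF(A3) = ES + duration = 9 + 2 = 11
Successor of A3 is M. ES(M) = max(sum(A), sum(B)) = max(11, 19) = 19
Free float = ES(successor) - EF(current) = 19 - 11 = 8

8


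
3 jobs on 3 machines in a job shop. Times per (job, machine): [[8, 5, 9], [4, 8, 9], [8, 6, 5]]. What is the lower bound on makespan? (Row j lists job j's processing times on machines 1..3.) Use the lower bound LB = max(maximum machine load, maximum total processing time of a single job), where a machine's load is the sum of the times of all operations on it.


Machine loads:
  Machine 1: 8 + 4 + 8 = 20
  Machine 2: 5 + 8 + 6 = 19
  Machine 3: 9 + 9 + 5 = 23
Max machine load = 23
Job totals:
  Job 1: 22
  Job 2: 21
  Job 3: 19
Max job total = 22
Lower bound = max(23, 22) = 23

23


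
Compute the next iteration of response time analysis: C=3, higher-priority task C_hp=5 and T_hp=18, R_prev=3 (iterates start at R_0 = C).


R_next = C + ceil(R_prev / T_hp) * C_hp
ceil(3 / 18) = ceil(0.1667) = 1
Interference = 1 * 5 = 5
R_next = 3 + 5 = 8

8


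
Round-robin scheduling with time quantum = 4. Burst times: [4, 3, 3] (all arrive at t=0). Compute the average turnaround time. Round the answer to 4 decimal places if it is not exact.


Time quantum = 4
Execution trace:
  J1 runs 4 units, time = 4
  J2 runs 3 units, time = 7
  J3 runs 3 units, time = 10
Finish times: [4, 7, 10]
Average turnaround = 21/3 = 7.0

7.0


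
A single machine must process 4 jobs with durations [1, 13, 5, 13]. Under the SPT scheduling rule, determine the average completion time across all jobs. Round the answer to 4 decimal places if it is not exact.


Sort jobs by processing time (SPT order): [1, 5, 13, 13]
Compute completion times sequentially:
  Job 1: processing = 1, completes at 1
  Job 2: processing = 5, completes at 6
  Job 3: processing = 13, completes at 19
  Job 4: processing = 13, completes at 32
Sum of completion times = 58
Average completion time = 58/4 = 14.5

14.5


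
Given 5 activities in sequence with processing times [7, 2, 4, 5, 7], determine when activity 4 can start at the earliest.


Activity 4 starts after activities 1 through 3 complete.
Predecessor durations: [7, 2, 4]
ES = 7 + 2 + 4 = 13

13


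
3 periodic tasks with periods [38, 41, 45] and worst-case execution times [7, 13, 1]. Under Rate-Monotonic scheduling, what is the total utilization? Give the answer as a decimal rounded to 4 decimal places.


Compute individual utilizations (exact fractions):
  Task 1: C/T = 7/38 (approx. 0.1842)
  Task 2: C/T = 13/41 (approx. 0.3171)
  Task 3: C/T = 1/45 (approx. 0.0222)
Total utilization U = 7/38 + 13/41 + 1/45 = 36703/70110
Rounded to 4 decimal places: U = 0.5235
RM (Liu & Layland) bound for 3 tasks = 0.779763; compare with U = 36703/70110 (approx. 0.523506)
U <= bound, so schedulable by RM sufficient condition.

0.5235


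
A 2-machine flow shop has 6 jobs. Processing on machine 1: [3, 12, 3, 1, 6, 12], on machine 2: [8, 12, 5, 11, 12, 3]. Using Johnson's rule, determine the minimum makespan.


Apply Johnson's rule:
  Group 1 (a <= b): [(4, 1, 11), (1, 3, 8), (3, 3, 5), (5, 6, 12), (2, 12, 12)]
  Group 2 (a > b): [(6, 12, 3)]
Optimal job order: [4, 1, 3, 5, 2, 6]
Schedule:
  Job 4: M1 done at 1, M2 done at 12
  Job 1: M1 done at 4, M2 done at 20
  Job 3: M1 done at 7, M2 done at 25
  Job 5: M1 done at 13, M2 done at 37
  Job 2: M1 done at 25, M2 done at 49
  Job 6: M1 done at 37, M2 done at 52
Makespan = 52

52


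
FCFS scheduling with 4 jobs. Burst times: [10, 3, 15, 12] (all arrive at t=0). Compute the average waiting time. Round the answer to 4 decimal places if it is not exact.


FCFS order (as given): [10, 3, 15, 12]
Waiting times:
  Job 1: wait = 0
  Job 2: wait = 10
  Job 3: wait = 13
  Job 4: wait = 28
Sum of waiting times = 51
Average waiting time = 51/4 = 12.75

12.75


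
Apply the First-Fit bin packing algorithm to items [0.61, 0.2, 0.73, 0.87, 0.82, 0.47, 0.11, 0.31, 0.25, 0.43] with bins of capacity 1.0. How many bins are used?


Place items sequentially using First-Fit:
  Item 0.61 -> new Bin 1
  Item 0.2 -> Bin 1 (now 0.81)
  Item 0.73 -> new Bin 2
  Item 0.87 -> new Bin 3
  Item 0.82 -> new Bin 4
  Item 0.47 -> new Bin 5
  Item 0.11 -> Bin 1 (now 0.92)
  Item 0.31 -> Bin 5 (now 0.78)
  Item 0.25 -> Bin 2 (now 0.98)
  Item 0.43 -> new Bin 6
Total bins used = 6

6


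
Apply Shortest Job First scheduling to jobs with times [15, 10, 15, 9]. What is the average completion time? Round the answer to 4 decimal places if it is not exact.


SJF order (ascending): [9, 10, 15, 15]
Completion times:
  Job 1: burst=9, C=9
  Job 2: burst=10, C=19
  Job 3: burst=15, C=34
  Job 4: burst=15, C=49
Average completion = 111/4 = 27.75

27.75


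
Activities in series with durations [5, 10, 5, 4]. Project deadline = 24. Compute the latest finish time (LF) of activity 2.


LF(activity 2) = deadline - sum of successor durations
Successors: activities 3 through 4 with durations [5, 4]
Sum of successor durations = 9
LF = 24 - 9 = 15

15


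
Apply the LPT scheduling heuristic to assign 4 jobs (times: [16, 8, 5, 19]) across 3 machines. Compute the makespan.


Sort jobs in decreasing order (LPT): [19, 16, 8, 5]
Assign each job to the least loaded machine:
  Machine 1: jobs [19], load = 19
  Machine 2: jobs [16], load = 16
  Machine 3: jobs [8, 5], load = 13
Makespan = max load = 19

19


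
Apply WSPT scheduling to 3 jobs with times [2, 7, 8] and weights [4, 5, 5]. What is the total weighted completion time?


Compute p/w ratios and sort ascending (WSPT): [(2, 4), (7, 5), (8, 5)]
Compute weighted completion times:
  Job (p=2,w=4): C=2, w*C=4*2=8
  Job (p=7,w=5): C=9, w*C=5*9=45
  Job (p=8,w=5): C=17, w*C=5*17=85
Total weighted completion time = 138

138


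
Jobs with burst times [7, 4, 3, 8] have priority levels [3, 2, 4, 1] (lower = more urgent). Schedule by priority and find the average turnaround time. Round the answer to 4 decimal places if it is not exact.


Sort by priority (ascending = highest first):
Order: [(1, 8), (2, 4), (3, 7), (4, 3)]
Completion times:
  Priority 1, burst=8, C=8
  Priority 2, burst=4, C=12
  Priority 3, burst=7, C=19
  Priority 4, burst=3, C=22
Average turnaround = 61/4 = 15.25

15.25


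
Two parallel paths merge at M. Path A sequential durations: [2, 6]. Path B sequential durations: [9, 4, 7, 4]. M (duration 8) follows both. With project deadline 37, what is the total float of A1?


Forward pass: ES(A1) = sum of predecessors on chain A = 0
EF = ES + duration = 0 + 2 = 2
Backward pass: LF(M) = deadline = 37; LS(M) = 37 - 8 = 29
LF(A1) = LS(M) - sum(successors on chain A) = 29 - 6 = 23
LS = LF - duration = 23 - 2 = 21
Total float = LS - ES = 21 - 0 = 21

21


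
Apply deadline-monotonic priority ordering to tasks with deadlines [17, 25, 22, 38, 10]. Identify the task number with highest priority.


Sort tasks by relative deadline (ascending):
  Task 5: deadline = 10
  Task 1: deadline = 17
  Task 3: deadline = 22
  Task 2: deadline = 25
  Task 4: deadline = 38
Priority order (highest first): [5, 1, 3, 2, 4]
Highest priority task = 5

5


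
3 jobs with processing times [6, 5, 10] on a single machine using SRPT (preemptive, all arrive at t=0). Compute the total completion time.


Since all jobs arrive at t=0, SRPT equals SPT ordering.
SPT order: [5, 6, 10]
Completion times:
  Job 1: p=5, C=5
  Job 2: p=6, C=11
  Job 3: p=10, C=21
Total completion time = 5 + 11 + 21 = 37

37


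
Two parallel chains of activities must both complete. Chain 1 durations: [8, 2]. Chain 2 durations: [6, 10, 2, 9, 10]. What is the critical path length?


Path A total = 8 + 2 = 10
Path B total = 6 + 10 + 2 + 9 + 10 = 37
Critical path = longest path = max(10, 37) = 37

37


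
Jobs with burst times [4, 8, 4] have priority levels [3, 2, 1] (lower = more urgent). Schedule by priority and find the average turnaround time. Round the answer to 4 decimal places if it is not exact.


Sort by priority (ascending = highest first):
Order: [(1, 4), (2, 8), (3, 4)]
Completion times:
  Priority 1, burst=4, C=4
  Priority 2, burst=8, C=12
  Priority 3, burst=4, C=16
Average turnaround = 32/3 = 10.6667

10.6667


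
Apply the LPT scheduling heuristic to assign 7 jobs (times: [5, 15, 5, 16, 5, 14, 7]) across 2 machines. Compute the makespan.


Sort jobs in decreasing order (LPT): [16, 15, 14, 7, 5, 5, 5]
Assign each job to the least loaded machine:
  Machine 1: jobs [16, 7, 5, 5], load = 33
  Machine 2: jobs [15, 14, 5], load = 34
Makespan = max load = 34

34


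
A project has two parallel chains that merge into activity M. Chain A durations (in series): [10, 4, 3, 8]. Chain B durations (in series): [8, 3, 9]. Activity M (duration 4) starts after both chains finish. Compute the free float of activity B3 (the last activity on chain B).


ES(B3) = sum of predecessors on chain B = 11
EF(B3) = ES + duration = 11 + 9 = 20
Successor of B3 is M. ES(M) = max(sum(A), sum(B)) = max(25, 20) = 25
Free float = ES(successor) - EF(current) = 25 - 20 = 5

5


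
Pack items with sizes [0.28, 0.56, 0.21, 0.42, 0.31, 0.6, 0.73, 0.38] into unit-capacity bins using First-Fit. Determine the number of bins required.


Place items sequentially using First-Fit:
  Item 0.28 -> new Bin 1
  Item 0.56 -> Bin 1 (now 0.84)
  Item 0.21 -> new Bin 2
  Item 0.42 -> Bin 2 (now 0.63)
  Item 0.31 -> Bin 2 (now 0.94)
  Item 0.6 -> new Bin 3
  Item 0.73 -> new Bin 4
  Item 0.38 -> Bin 3 (now 0.98)
Total bins used = 4

4


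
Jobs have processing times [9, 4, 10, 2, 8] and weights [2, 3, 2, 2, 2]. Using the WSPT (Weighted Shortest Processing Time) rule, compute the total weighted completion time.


Compute p/w ratios and sort ascending (WSPT): [(2, 2), (4, 3), (8, 2), (9, 2), (10, 2)]
Compute weighted completion times:
  Job (p=2,w=2): C=2, w*C=2*2=4
  Job (p=4,w=3): C=6, w*C=3*6=18
  Job (p=8,w=2): C=14, w*C=2*14=28
  Job (p=9,w=2): C=23, w*C=2*23=46
  Job (p=10,w=2): C=33, w*C=2*33=66
Total weighted completion time = 162

162


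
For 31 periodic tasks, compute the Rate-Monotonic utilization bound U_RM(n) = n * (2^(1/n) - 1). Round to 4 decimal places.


Compute 2^(1/31) = 1.0226114356
Subtract 1: 1.0226114356 - 1 = 0.0226114356
Multiply by n: 31 * 0.0226114356 = 0.7009545036
Round to 4 dp: 0.7010

0.7010


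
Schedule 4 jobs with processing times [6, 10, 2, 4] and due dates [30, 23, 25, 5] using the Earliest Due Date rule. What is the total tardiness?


Sort by due date (EDD order): [(4, 5), (10, 23), (2, 25), (6, 30)]
Compute completion times and tardiness:
  Job 1: p=4, d=5, C=4, tardiness=max(0,4-5)=0
  Job 2: p=10, d=23, C=14, tardiness=max(0,14-23)=0
  Job 3: p=2, d=25, C=16, tardiness=max(0,16-25)=0
  Job 4: p=6, d=30, C=22, tardiness=max(0,22-30)=0
Total tardiness = 0

0


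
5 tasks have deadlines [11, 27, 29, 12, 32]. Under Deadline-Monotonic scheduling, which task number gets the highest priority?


Sort tasks by relative deadline (ascending):
  Task 1: deadline = 11
  Task 4: deadline = 12
  Task 2: deadline = 27
  Task 3: deadline = 29
  Task 5: deadline = 32
Priority order (highest first): [1, 4, 2, 3, 5]
Highest priority task = 1

1


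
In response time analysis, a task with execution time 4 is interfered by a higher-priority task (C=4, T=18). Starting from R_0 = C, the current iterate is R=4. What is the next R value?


R_next = C + ceil(R_prev / T_hp) * C_hp
ceil(4 / 18) = ceil(0.2222) = 1
Interference = 1 * 4 = 4
R_next = 4 + 4 = 8

8


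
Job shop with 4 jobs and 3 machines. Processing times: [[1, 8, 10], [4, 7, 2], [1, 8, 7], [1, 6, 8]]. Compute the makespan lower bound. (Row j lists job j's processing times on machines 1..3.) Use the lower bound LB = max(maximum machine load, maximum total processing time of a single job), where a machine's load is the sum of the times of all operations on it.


Machine loads:
  Machine 1: 1 + 4 + 1 + 1 = 7
  Machine 2: 8 + 7 + 8 + 6 = 29
  Machine 3: 10 + 2 + 7 + 8 = 27
Max machine load = 29
Job totals:
  Job 1: 19
  Job 2: 13
  Job 3: 16
  Job 4: 15
Max job total = 19
Lower bound = max(29, 19) = 29

29


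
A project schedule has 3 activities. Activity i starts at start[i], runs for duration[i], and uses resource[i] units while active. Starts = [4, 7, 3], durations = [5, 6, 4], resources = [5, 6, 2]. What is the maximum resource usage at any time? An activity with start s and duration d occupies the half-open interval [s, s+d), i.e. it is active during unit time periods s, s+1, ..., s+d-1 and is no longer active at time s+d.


Each activity i is active on [start_i, start_i + duration_i).
Compute total resource usage per time slot:
  t=0: active resources = [], total = 0
  t=1: active resources = [], total = 0
  t=2: active resources = [], total = 0
  t=3: active resources = [2], total = 2
  t=4: active resources = [5, 2], total = 7
  t=5: active resources = [5, 2], total = 7
  t=6: active resources = [5, 2], total = 7
  t=7: active resources = [5, 6], total = 11
  t=8: active resources = [5, 6], total = 11
  t=9: active resources = [6], total = 6
  t=10: active resources = [6], total = 6
  t=11: active resources = [6], total = 6
  t=12: active resources = [6], total = 6
Peak resource demand = 11

11


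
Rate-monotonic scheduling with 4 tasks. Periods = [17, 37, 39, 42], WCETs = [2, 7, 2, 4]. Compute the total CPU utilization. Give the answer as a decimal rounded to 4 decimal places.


Compute individual utilizations (exact fractions):
  Task 1: C/T = 2/17 (approx. 0.1176)
  Task 2: C/T = 7/37 (approx. 0.1892)
  Task 3: C/T = 2/39 (approx. 0.0513)
  Task 4: C/T = 4/42 = 2/21 (approx. 0.0952)
Total utilization U = 2/17 + 7/37 + 2/39 + 2/21 = 77849/171717
Rounded to 4 decimal places: U = 0.4534
RM (Liu & Layland) bound for 4 tasks = 0.756828; compare with U = 77849/171717 (approx. 0.453356)
U <= bound, so schedulable by RM sufficient condition.

0.4534


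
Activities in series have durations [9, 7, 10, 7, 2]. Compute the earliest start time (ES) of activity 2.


Activity 2 starts after activities 1 through 1 complete.
Predecessor durations: [9]
ES = 9 = 9

9


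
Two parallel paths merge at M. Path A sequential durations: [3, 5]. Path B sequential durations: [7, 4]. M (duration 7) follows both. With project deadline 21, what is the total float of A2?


Forward pass: ES(A2) = sum of predecessors on chain A = 3
EF = ES + duration = 3 + 5 = 8
Backward pass: LF(M) = deadline = 21; LS(M) = 21 - 7 = 14
LF(A2) = LS(M) - sum(successors on chain A) = 14 - 0 = 14
LS = LF - duration = 14 - 5 = 9
Total float = LS - ES = 9 - 3 = 6

6


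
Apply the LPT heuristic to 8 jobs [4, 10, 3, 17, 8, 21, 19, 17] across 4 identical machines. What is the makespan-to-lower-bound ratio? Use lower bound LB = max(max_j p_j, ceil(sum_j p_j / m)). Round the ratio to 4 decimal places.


LPT order: [21, 19, 17, 17, 10, 8, 4, 3]
Machine loads after assignment: [24, 23, 27, 25]
LPT makespan = 27
Lower bound = max(max_job, ceil(total/4)) = max(21, 25) = 25
Ratio = 27 / 25 = 1.08

1.08


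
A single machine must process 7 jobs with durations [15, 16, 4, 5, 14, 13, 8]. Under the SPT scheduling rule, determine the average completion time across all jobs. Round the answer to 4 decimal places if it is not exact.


Sort jobs by processing time (SPT order): [4, 5, 8, 13, 14, 15, 16]
Compute completion times sequentially:
  Job 1: processing = 4, completes at 4
  Job 2: processing = 5, completes at 9
  Job 3: processing = 8, completes at 17
  Job 4: processing = 13, completes at 30
  Job 5: processing = 14, completes at 44
  Job 6: processing = 15, completes at 59
  Job 7: processing = 16, completes at 75
Sum of completion times = 238
Average completion time = 238/7 = 34.0

34.0


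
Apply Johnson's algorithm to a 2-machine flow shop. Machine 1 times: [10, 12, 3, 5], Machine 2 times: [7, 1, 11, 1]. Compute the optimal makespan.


Apply Johnson's rule:
  Group 1 (a <= b): [(3, 3, 11)]
  Group 2 (a > b): [(1, 10, 7), (2, 12, 1), (4, 5, 1)]
Optimal job order: [3, 1, 2, 4]
Schedule:
  Job 3: M1 done at 3, M2 done at 14
  Job 1: M1 done at 13, M2 done at 21
  Job 2: M1 done at 25, M2 done at 26
  Job 4: M1 done at 30, M2 done at 31
Makespan = 31

31


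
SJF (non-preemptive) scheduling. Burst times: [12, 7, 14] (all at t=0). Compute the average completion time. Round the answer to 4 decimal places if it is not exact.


SJF order (ascending): [7, 12, 14]
Completion times:
  Job 1: burst=7, C=7
  Job 2: burst=12, C=19
  Job 3: burst=14, C=33
Average completion = 59/3 = 19.6667

19.6667


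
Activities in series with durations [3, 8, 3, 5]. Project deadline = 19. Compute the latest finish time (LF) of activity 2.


LF(activity 2) = deadline - sum of successor durations
Successors: activities 3 through 4 with durations [3, 5]
Sum of successor durations = 8
LF = 19 - 8 = 11

11


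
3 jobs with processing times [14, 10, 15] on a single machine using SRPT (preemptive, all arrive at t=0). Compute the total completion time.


Since all jobs arrive at t=0, SRPT equals SPT ordering.
SPT order: [10, 14, 15]
Completion times:
  Job 1: p=10, C=10
  Job 2: p=14, C=24
  Job 3: p=15, C=39
Total completion time = 10 + 24 + 39 = 73

73


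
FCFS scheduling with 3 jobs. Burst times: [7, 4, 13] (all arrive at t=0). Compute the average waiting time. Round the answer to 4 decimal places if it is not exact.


FCFS order (as given): [7, 4, 13]
Waiting times:
  Job 1: wait = 0
  Job 2: wait = 7
  Job 3: wait = 11
Sum of waiting times = 18
Average waiting time = 18/3 = 6.0

6.0


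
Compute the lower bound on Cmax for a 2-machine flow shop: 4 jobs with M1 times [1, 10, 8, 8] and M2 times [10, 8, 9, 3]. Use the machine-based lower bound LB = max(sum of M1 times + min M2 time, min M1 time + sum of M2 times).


LB1 = sum(M1 times) + min(M2 times) = 27 + 3 = 30
LB2 = min(M1 times) + sum(M2 times) = 1 + 30 = 31
Lower bound = max(LB1, LB2) = max(30, 31) = 31

31


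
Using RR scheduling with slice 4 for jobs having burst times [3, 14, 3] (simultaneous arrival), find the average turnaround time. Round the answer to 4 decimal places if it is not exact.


Time quantum = 4
Execution trace:
  J1 runs 3 units, time = 3
  J2 runs 4 units, time = 7
  J3 runs 3 units, time = 10
  J2 runs 4 units, time = 14
  J2 runs 4 units, time = 18
  J2 runs 2 units, time = 20
Finish times: [3, 20, 10]
Average turnaround = 33/3 = 11.0

11.0


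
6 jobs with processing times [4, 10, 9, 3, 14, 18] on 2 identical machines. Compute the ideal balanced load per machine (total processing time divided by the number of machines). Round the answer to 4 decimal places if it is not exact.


Total processing time = 4 + 10 + 9 + 3 + 14 + 18 = 58
Number of machines = 2
Ideal balanced load = 58 / 2 = 29.0

29.0


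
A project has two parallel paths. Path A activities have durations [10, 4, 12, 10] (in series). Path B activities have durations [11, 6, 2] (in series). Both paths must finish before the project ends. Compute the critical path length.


Path A total = 10 + 4 + 12 + 10 = 36
Path B total = 11 + 6 + 2 = 19
Critical path = longest path = max(36, 19) = 36

36


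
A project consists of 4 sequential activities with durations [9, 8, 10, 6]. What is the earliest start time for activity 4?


Activity 4 starts after activities 1 through 3 complete.
Predecessor durations: [9, 8, 10]
ES = 9 + 8 + 10 = 27

27


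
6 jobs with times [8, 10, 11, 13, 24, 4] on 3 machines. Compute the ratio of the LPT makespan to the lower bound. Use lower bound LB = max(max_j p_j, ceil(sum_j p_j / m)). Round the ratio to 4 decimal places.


LPT order: [24, 13, 11, 10, 8, 4]
Machine loads after assignment: [24, 25, 21]
LPT makespan = 25
Lower bound = max(max_job, ceil(total/3)) = max(24, 24) = 24
Ratio = 25 / 24 = 1.0417

1.0417


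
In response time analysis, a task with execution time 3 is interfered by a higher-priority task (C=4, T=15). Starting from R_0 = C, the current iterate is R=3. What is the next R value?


R_next = C + ceil(R_prev / T_hp) * C_hp
ceil(3 / 15) = ceil(0.2) = 1
Interference = 1 * 4 = 4
R_next = 3 + 4 = 7

7


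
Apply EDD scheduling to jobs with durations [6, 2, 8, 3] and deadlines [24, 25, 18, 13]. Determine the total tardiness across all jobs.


Sort by due date (EDD order): [(3, 13), (8, 18), (6, 24), (2, 25)]
Compute completion times and tardiness:
  Job 1: p=3, d=13, C=3, tardiness=max(0,3-13)=0
  Job 2: p=8, d=18, C=11, tardiness=max(0,11-18)=0
  Job 3: p=6, d=24, C=17, tardiness=max(0,17-24)=0
  Job 4: p=2, d=25, C=19, tardiness=max(0,19-25)=0
Total tardiness = 0

0


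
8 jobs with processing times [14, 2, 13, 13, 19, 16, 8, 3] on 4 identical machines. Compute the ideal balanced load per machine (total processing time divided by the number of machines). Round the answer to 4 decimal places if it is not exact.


Total processing time = 14 + 2 + 13 + 13 + 19 + 16 + 8 + 3 = 88
Number of machines = 4
Ideal balanced load = 88 / 4 = 22.0

22.0


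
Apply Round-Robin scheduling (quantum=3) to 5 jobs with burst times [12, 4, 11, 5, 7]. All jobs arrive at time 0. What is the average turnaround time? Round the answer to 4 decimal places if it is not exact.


Time quantum = 3
Execution trace:
  J1 runs 3 units, time = 3
  J2 runs 3 units, time = 6
  J3 runs 3 units, time = 9
  J4 runs 3 units, time = 12
  J5 runs 3 units, time = 15
  J1 runs 3 units, time = 18
  J2 runs 1 units, time = 19
  J3 runs 3 units, time = 22
  J4 runs 2 units, time = 24
  J5 runs 3 units, time = 27
  J1 runs 3 units, time = 30
  J3 runs 3 units, time = 33
  J5 runs 1 units, time = 34
  J1 runs 3 units, time = 37
  J3 runs 2 units, time = 39
Finish times: [37, 19, 39, 24, 34]
Average turnaround = 153/5 = 30.6

30.6


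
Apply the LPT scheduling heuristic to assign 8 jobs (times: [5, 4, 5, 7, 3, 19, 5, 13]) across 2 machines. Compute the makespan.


Sort jobs in decreasing order (LPT): [19, 13, 7, 5, 5, 5, 4, 3]
Assign each job to the least loaded machine:
  Machine 1: jobs [19, 5, 5, 3], load = 32
  Machine 2: jobs [13, 7, 5, 4], load = 29
Makespan = max load = 32

32


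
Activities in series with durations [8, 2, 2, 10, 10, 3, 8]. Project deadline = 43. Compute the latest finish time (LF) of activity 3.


LF(activity 3) = deadline - sum of successor durations
Successors: activities 4 through 7 with durations [10, 10, 3, 8]
Sum of successor durations = 31
LF = 43 - 31 = 12

12


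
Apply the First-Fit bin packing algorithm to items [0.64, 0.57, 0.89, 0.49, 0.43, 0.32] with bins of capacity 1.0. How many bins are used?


Place items sequentially using First-Fit:
  Item 0.64 -> new Bin 1
  Item 0.57 -> new Bin 2
  Item 0.89 -> new Bin 3
  Item 0.49 -> new Bin 4
  Item 0.43 -> Bin 2 (now 1.0)
  Item 0.32 -> Bin 1 (now 0.96)
Total bins used = 4

4


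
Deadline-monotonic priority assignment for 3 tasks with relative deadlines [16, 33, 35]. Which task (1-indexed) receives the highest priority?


Sort tasks by relative deadline (ascending):
  Task 1: deadline = 16
  Task 2: deadline = 33
  Task 3: deadline = 35
Priority order (highest first): [1, 2, 3]
Highest priority task = 1

1


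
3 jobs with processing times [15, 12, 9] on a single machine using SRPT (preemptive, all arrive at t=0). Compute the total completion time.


Since all jobs arrive at t=0, SRPT equals SPT ordering.
SPT order: [9, 12, 15]
Completion times:
  Job 1: p=9, C=9
  Job 2: p=12, C=21
  Job 3: p=15, C=36
Total completion time = 9 + 21 + 36 = 66

66


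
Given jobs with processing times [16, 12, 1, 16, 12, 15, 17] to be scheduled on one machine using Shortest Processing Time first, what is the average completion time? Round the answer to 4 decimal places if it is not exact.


Sort jobs by processing time (SPT order): [1, 12, 12, 15, 16, 16, 17]
Compute completion times sequentially:
  Job 1: processing = 1, completes at 1
  Job 2: processing = 12, completes at 13
  Job 3: processing = 12, completes at 25
  Job 4: processing = 15, completes at 40
  Job 5: processing = 16, completes at 56
  Job 6: processing = 16, completes at 72
  Job 7: processing = 17, completes at 89
Sum of completion times = 296
Average completion time = 296/7 = 42.2857

42.2857


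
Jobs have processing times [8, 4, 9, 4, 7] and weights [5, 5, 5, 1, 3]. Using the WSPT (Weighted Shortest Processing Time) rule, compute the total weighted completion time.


Compute p/w ratios and sort ascending (WSPT): [(4, 5), (8, 5), (9, 5), (7, 3), (4, 1)]
Compute weighted completion times:
  Job (p=4,w=5): C=4, w*C=5*4=20
  Job (p=8,w=5): C=12, w*C=5*12=60
  Job (p=9,w=5): C=21, w*C=5*21=105
  Job (p=7,w=3): C=28, w*C=3*28=84
  Job (p=4,w=1): C=32, w*C=1*32=32
Total weighted completion time = 301

301


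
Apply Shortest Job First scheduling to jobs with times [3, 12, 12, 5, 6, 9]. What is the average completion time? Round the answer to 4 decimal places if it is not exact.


SJF order (ascending): [3, 5, 6, 9, 12, 12]
Completion times:
  Job 1: burst=3, C=3
  Job 2: burst=5, C=8
  Job 3: burst=6, C=14
  Job 4: burst=9, C=23
  Job 5: burst=12, C=35
  Job 6: burst=12, C=47
Average completion = 130/6 = 21.6667

21.6667


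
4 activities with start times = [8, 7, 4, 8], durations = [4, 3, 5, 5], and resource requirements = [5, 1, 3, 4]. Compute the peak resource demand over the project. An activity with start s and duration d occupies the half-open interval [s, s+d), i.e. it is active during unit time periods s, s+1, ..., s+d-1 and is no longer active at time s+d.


Each activity i is active on [start_i, start_i + duration_i).
Compute total resource usage per time slot:
  t=0: active resources = [], total = 0
  t=1: active resources = [], total = 0
  t=2: active resources = [], total = 0
  t=3: active resources = [], total = 0
  t=4: active resources = [3], total = 3
  t=5: active resources = [3], total = 3
  t=6: active resources = [3], total = 3
  t=7: active resources = [1, 3], total = 4
  t=8: active resources = [5, 1, 3, 4], total = 13
  t=9: active resources = [5, 1, 4], total = 10
  t=10: active resources = [5, 4], total = 9
  t=11: active resources = [5, 4], total = 9
  t=12: active resources = [4], total = 4
Peak resource demand = 13

13


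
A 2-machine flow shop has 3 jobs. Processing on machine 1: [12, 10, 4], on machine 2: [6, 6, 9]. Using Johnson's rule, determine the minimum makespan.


Apply Johnson's rule:
  Group 1 (a <= b): [(3, 4, 9)]
  Group 2 (a > b): [(1, 12, 6), (2, 10, 6)]
Optimal job order: [3, 1, 2]
Schedule:
  Job 3: M1 done at 4, M2 done at 13
  Job 1: M1 done at 16, M2 done at 22
  Job 2: M1 done at 26, M2 done at 32
Makespan = 32

32


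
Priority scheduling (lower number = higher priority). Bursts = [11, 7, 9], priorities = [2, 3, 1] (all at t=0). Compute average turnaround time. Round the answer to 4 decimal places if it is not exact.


Sort by priority (ascending = highest first):
Order: [(1, 9), (2, 11), (3, 7)]
Completion times:
  Priority 1, burst=9, C=9
  Priority 2, burst=11, C=20
  Priority 3, burst=7, C=27
Average turnaround = 56/3 = 18.6667

18.6667
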